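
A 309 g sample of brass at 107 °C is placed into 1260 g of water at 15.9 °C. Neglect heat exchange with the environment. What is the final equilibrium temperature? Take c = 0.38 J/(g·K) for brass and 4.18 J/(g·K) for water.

T_f ≈ 17.9 °C

Net heat exchanged in the isolated system is zero:
309*0.38*(T − 107) + 1260*4.18*(T − 15.9) = 0
117.42(T − 107) + 5266.8(T − 15.9) = 0
5384.2 T = 96306
T = 96306 / 5384.2 = 17.9 °C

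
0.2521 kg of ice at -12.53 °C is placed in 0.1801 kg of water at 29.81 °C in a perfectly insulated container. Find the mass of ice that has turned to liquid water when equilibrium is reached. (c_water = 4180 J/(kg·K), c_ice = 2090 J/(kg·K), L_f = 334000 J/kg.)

Cooling the water to 0 °C releases 0.1801·4180·29.81 = 22442 J.
Warming the ice to 0 °C takes 0.2521·2090·12.53 = 6601.9 J, leaving 15840 J for melting.
To melt every bit of ice: 0.2521·334000 = 84201 J.
Since 15840 < 84201 J, not all the ice melts; equilibrium is at 0 °C.
m_melted·334000 = 15840  ⇒  m_melted ≈ 0.04742 kg.

m_melted ≈ 0.0474 kg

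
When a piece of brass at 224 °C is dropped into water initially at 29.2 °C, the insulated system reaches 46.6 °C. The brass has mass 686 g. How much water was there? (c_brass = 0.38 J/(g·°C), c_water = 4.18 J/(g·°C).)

Heat lost by the brass = heat gained by the water:
686×0.38×(224 − 46.6) = m×4.18×(46.6 − 29.2)
72.73 m = 46245  ⇒  m ≈ 635.8 g

m ≈ 636 g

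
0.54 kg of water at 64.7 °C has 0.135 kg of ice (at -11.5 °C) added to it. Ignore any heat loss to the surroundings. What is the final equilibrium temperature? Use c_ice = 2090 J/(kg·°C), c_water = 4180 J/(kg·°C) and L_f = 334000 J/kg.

T_f ≈ 34.6 °C

Setting the total heat transfer to zero:
warm ice to 0 °C: 0.135×2090×(0 − (-11.5)) = 3244.7; latent heat to melt: 0.135×334000 = 45090; meltwater 0→T: 0.135×4180×T = 564.3 T; water cools: 0.54×4180×(T − 64.7) = 2257.2(T − 64.7)
2821.5 T = 146041 − 48335 = 97706
T ≈ 34.63 °C — above 0 °C, consistent with complete melting.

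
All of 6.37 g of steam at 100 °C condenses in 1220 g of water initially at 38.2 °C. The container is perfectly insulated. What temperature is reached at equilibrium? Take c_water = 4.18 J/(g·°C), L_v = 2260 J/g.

T_f ≈ 41.3 °C

Taking heat into each body as positive, Σ m c ΔT = 0:
steam→water at 100 °C releases m L_v = 6.37×2260 = 14396
  condensate cools 100→T: 6.37×4.18×(T − 100) = 26.63(T − 100)
  water warms: 1220×4.18×(T − 38.2) = 5099.6(T − 38.2)
5126.2 T = 14396 + 2662.7 + 194805 = 211864
T ≈ 41.33 °C (< 100 °C, so full condensation is consistent).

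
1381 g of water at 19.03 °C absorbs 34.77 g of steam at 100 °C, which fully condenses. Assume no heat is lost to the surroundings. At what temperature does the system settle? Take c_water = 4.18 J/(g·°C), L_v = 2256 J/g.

T_f ≈ 34.3 °C

Sum of m c ΔT and latent-heat terms is zero:
steam→water at 100 °C releases m L_v = 34.77×2256 = 78441
  condensed water 100 °C→T: 145.34(T − 100)
  original water: 5772.6(T − 19.03)
5917.9 T = 78441 + 14534 + 109852 = 202827
T ≈ 34.27 °C (< 100 °C, so full condensation is consistent).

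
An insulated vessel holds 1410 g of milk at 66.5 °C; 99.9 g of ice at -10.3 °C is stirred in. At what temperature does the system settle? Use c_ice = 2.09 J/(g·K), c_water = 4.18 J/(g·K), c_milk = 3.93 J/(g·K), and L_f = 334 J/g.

T_f ≈ 55.9 °C

Net heat exchanged in the isolated system is zero:
ice -10.3→0 °C: 99.9×2.09×10.3 = 2150.5; latent heat to melt: 99.9×334 = 33367; warm the meltwater: 417.58 T; milk cools: 1410×3.93×(T − 66.5) = 5541.3(T − 66.5)
5958.9 T = 368496 − 35517 = 332979
T ≈ 55.88 °C — above 0 °C, consistent with complete melting.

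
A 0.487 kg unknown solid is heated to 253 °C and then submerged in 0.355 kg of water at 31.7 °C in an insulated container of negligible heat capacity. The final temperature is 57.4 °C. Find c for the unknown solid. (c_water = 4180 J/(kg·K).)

c ≈ 400 J/(kg·K)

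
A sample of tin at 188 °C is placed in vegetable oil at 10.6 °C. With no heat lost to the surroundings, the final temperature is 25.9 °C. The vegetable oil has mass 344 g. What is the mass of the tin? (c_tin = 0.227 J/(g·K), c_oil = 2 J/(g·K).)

m ≈ 286 g

Setting the total heat transfer to zero:
m×0.227×(25.9 − 188) + 344×2×(25.9 − 10.6) = 0
-36.8 m = -10526
m = -10526/-36.8 ≈ 286.1 g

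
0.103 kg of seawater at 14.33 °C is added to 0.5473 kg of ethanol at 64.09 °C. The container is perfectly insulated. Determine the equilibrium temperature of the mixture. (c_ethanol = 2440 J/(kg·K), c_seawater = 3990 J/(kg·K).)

T_f ≈ 52.4 °C

Net heat exchanged in the isolated system is zero:
0.5473×2440×(T − 64.09) + 0.103×3990×(T − 14.33) = 0
1335.4(T − 64.09) + 410.97(T − 14.33) = 0
(1335.4 + 410.97) T = 1335.4×64.09 + 410.97×14.33
T = 91476 / 1746.4 = 52.4 °C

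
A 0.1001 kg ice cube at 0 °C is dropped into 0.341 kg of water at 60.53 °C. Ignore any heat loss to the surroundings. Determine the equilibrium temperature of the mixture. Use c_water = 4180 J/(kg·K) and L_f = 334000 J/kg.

Conservation of energy gives ΣQ = 0:
fusion: m_ice L_f = 0.1001×334000 = 33433
  warm the meltwater: 418.42 T
  water: 1425.4(T − 60.53)
1843.8 T = 86278 − 33433 = 52845
T ≈ 28.66 °C. Since T > 0 °C, the all-ice-melts assumption holds.

T_f ≈ 28.7 °C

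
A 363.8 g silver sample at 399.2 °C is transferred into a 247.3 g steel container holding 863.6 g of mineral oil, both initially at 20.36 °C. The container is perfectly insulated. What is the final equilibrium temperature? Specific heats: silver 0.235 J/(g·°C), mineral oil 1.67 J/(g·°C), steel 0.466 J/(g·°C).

Conservation of energy gives ΣQ = 0:
363.8×0.235×(T − 399.2) + 863.6×1.67×(T − 20.36) + 247.3×0.466×(T − 20.36) = 0
1642.9 T = 65839
T = 65839/1642.9 ≈ 40.07 °C

T_f ≈ 40.1 °C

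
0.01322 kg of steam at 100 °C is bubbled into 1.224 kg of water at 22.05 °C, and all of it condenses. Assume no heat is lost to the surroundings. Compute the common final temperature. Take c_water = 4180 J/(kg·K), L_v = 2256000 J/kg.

T_f ≈ 28.6 °C

Energy conservation, ΣQ = 0:
latent heat released on condensation: 0.01322·2256000 = 29824
  condensate cools 100→T: 0.01322·4180·(T − 100) = 55.26(T − 100)
  original water: 5116.3(T − 22.05)
5171.6 T = 29824 + 5526 + 112815 = 148165
T ≈ 28.65 °C (< 100 °C, so full condensation is consistent).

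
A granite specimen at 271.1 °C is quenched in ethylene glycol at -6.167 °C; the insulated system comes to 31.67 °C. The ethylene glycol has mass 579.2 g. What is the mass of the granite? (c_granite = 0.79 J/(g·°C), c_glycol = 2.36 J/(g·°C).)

Net heat exchanged in the isolated system is zero:
m·0.79·(31.67 − 271.1) + 579.2·2.36·(31.67 − (-6.167)) = 0
-189.15 m = -51720
m = -51720/-189.15 ≈ 273.4 g

m ≈ 273 g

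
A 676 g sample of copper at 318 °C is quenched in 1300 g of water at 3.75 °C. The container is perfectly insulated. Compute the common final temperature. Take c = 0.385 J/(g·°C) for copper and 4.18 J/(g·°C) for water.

T_f ≈ 18.1 °C

Set heat shed by the hot body equal to heat absorbed by the cold body:
676×0.385×(318 − T) = 1300×4.18×(T − 3.75)
260.26(318 − T) = 5434(T − 3.75)
5694.3 T = 103140  ⇒  T ≈ 18.11 °C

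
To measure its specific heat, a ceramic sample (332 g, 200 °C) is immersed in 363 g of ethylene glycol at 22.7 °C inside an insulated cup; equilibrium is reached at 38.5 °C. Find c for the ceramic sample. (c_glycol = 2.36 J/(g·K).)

c ≈ 0.252 J/(g·K)

Conservation of energy gives ΣQ = 0:
332·c·(38.5 − 200) + 363·2.36·(38.5 − 22.7) = 0
-53618 c = -13536
c = -13536/-53618 ≈ 0.2524 J/(g·K)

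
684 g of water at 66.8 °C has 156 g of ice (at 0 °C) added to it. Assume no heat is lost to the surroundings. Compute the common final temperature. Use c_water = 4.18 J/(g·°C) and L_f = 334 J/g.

Net heat exchanged in the isolated system is zero:
latent heat to melt: 156·334 = 52104
  warm the meltwater: 652.08 T
  water: 2859.1(T − 66.8)
3511.2 T = 190989 − 52104 = 138885
T ≈ 39.55 °C. Since T > 0 °C, the all-ice-melts assumption holds.

T_f ≈ 39.6 °C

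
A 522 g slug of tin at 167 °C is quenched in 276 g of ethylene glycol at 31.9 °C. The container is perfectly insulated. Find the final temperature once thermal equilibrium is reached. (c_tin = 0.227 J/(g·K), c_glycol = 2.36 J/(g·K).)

Set heat shed by the hot body equal to heat absorbed by the cold body:
522·0.227·(167 − T) = 276·2.36·(T − 31.9)
118.49(167 − T) = 651.36(T − 31.9)
769.85 T = 40567  ⇒  T ≈ 52.69 °C

T_f ≈ 52.7 °C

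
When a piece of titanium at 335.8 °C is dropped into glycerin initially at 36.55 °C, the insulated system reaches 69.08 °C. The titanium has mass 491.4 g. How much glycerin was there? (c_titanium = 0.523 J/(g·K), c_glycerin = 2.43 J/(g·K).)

m ≈ 867 g

|Q_titanium| = |Q_glycerin|:
491.4·0.523·(335.8 − 69.08) = m·2.43·(69.08 − 36.55)
79.05 m = 68548  ⇒  m ≈ 867.2 g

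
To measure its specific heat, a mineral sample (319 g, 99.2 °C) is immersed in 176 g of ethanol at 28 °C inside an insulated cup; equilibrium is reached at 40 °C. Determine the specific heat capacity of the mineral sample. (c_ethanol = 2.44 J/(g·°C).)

c ≈ 0.273 J/(g·°C)

Heat gained plus heat lost sum to zero:
319·c·(40 − 99.2) + 176·2.44·(40 − 28) = 0
-18885 c = -5153.3
c = -5153.3/-18885 ≈ 0.2729 J/(g·°C)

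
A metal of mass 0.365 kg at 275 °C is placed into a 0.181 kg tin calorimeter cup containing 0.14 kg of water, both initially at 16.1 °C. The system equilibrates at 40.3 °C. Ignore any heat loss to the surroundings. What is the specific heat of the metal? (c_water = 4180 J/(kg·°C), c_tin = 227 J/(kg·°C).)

Net heat exchanged in the isolated system is zero:
0.365·c·(40.3 − 275) + 0.14·4180·(40.3 − 16.1) + 0.181·227·(40.3 − 16.1) = 0
-85.67 c = -15156
c = -15156/-85.67 ≈ 176.9 J/(kg·°C)

c ≈ 177 J/(kg·°C)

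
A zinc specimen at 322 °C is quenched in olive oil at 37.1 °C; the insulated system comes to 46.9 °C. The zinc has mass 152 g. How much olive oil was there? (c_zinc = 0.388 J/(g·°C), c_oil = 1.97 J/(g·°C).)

Let T be the final temperature. ΣQ_i = 0:
152×0.388×(46.9 − 322) + m×1.97×(46.9 − 37.1) = 0
19.31 m = 16224
m = 16224/19.31 ≈ 840.4 g

m ≈ 840 g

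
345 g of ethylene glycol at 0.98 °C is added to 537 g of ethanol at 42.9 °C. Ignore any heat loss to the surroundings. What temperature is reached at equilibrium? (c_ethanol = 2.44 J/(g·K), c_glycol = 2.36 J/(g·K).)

Conservation of energy gives ΣQ = 0:
537×2.44×(T − 42.9) + 345×2.36×(T − 0.98) = 0
2124.5 T = 57009
T = 57009/2124.5 ≈ 26.83 °C

T_f ≈ 26.8 °C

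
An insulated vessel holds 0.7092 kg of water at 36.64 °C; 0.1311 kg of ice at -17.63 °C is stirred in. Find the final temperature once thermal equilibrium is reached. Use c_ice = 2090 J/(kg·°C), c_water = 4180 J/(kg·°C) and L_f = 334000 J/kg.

Heat gained plus heat lost sum to zero:
ice -17.63→0 °C: 0.1311×2090×17.63 = 4830.6; melt ice: 0.1311×334000 = 43787; meltwater 0→T: 0.1311×4180×T = 548 T; water cools: 0.7092×4180×(T − 36.64) = 2964.5(T − 36.64)
3512.5 T = 108618 − 48618 = 60000
T ≈ 17.08 °C — above 0 °C, consistent with complete melting.

T_f ≈ 17.1 °C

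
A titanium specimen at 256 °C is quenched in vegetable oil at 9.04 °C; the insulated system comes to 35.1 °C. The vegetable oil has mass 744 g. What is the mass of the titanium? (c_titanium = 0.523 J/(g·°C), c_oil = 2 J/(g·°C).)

m ≈ 336 g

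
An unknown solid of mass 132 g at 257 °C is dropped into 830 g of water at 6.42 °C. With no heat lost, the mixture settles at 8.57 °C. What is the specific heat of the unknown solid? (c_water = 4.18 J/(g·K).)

c ≈ 0.227 J/(g·K)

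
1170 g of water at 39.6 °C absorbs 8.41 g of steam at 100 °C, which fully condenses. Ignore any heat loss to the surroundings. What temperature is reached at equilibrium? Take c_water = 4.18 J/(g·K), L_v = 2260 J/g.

Setting the total heat transfer to zero:
condense steam: −8.41·2260 = −19007; condensate cools 100→T: 8.41·4.18·(T − 100) = 35.15(T − 100); original water: 4890.6(T − 39.6)
4925.8 T = 19007 + 3515.4 + 193668 = 216190
T ≈ 43.89 °C, under the boiling point, so the assumption holds.

T_f ≈ 43.9 °C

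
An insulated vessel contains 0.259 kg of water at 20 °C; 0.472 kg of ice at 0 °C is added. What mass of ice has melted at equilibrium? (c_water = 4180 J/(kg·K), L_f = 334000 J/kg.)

Heat available from the water dropping to 0 °C: 0.259×4180×20 = 21652 J.
To melt every bit of ice: 0.472×334000 = 157648 J.
Since 21652 < 157648 J, not all the ice melts; equilibrium is at 0 °C.
Mass melted = 21652/334000 ≈ 0.06483 kg.

m_melted ≈ 0.0648 kg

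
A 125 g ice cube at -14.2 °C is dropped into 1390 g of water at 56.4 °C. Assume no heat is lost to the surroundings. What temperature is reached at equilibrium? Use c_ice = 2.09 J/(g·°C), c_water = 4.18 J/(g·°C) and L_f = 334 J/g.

Heat gained plus heat lost sum to zero:
ice -14.2→0 °C: 125·2.09·14.2 = 3709.8
  fusion: m_ice L_f = 125·334 = 41750
  warm the meltwater: 522.5 T
  water: 5810.2(T − 56.4)
6332.7 T = 327695 − 45460 = 282236
T ≈ 44.57 °C. Since T > 0 °C, the all-ice-melts assumption holds.

T_f ≈ 44.6 °C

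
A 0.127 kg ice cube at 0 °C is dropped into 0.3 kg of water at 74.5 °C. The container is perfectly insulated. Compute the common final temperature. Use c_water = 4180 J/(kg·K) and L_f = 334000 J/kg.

T_f ≈ 28.6 °C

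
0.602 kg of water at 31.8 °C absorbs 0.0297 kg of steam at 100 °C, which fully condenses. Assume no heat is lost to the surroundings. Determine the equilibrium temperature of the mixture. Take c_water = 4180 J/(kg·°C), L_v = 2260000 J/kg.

T_f ≈ 60.4 °C

Setting the total heat transfer to zero:
condense steam: −0.0297·2260000 = −67122; condensate cools 100→T: 0.0297·4180·(T − 100) = 124.15(T − 100); original water: 2516.4(T − 31.8)
2640.5 T = 67122 + 12415 + 80020 = 159557
T ≈ 60.43 °C (< 100 °C, so full condensation is consistent).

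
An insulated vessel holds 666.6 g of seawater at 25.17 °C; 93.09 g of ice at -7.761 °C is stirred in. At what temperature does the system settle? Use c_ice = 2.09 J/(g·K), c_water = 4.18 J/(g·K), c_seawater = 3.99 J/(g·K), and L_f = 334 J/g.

T_f ≈ 11.3 °C

Energy conservation, ΣQ = 0:
ice -7.761→0 °C: 93.09×2.09×7.761 = 1510
  latent heat to melt: 93.09×334 = 31092
  meltwater 0→T: 93.09×4.18×T = 389.12 T
  seawater cools: 666.6×3.99×(T − 25.17) = 2659.7(T − 25.17)
3048.9 T = 66946 − 32602 = 34343
T ≈ 11.26 °C — above 0 °C, consistent with complete melting.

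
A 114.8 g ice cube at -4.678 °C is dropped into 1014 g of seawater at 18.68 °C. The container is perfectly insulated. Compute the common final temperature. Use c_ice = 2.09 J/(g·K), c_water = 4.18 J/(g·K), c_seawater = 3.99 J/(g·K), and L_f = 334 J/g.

Setting the total heat transfer to zero:
warm ice to 0 °C: 114.8×2.09×(0 − (-4.678)) = 1122.4
  latent heat to melt: 114.8×334 = 38343
  warm the meltwater: 479.86 T
  seawater cools: 1014×3.99×(T − 18.68) = 4045.9(T − 18.68)
4525.7 T = 75577 − 39466 = 36111
T ≈ 7.98 °C (positive, so assuming full melt was valid).

T_f ≈ 8.0 °C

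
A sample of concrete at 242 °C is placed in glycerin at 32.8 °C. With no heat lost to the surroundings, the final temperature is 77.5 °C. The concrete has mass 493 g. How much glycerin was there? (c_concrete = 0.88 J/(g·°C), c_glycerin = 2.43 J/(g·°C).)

m ≈ 657 g

Conservation of energy gives ΣQ = 0:
493×0.88×(77.5 − 242) + m×2.43×(77.5 − 32.8) = 0
108.62 m = 71367
m = 71367/108.62 ≈ 657 g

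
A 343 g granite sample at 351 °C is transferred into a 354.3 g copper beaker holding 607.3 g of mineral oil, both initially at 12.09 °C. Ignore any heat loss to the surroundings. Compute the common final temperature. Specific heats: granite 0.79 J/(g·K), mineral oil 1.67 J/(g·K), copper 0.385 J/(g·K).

T_f ≈ 76.7 °C

Conservation of energy gives ΣQ = 0:
343×0.79×(T − 351) + 607.3×1.67×(T − 12.09) + 354.3×0.385×(T − 12.09) = 0
270.97(T − 351) + 1014.2(T − 12.09) + 136.41(T − 12.09) = 0
(270.97 + 1014.2 + 136.41) T = 270.97×351 + 1014.2×12.09 + 136.41×12.09
T = 109021/1421.6 ≈ 76.69 °C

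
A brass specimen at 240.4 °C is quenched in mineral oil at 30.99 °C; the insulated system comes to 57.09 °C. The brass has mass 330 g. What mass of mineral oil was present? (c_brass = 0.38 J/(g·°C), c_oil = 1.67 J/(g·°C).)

Heat gained plus heat lost sum to zero:
330×0.38×(57.09 − 240.4) + m×1.67×(57.09 − 30.99) = 0
43.59 m = 22987
m = 22987/43.59 ≈ 527.4 g

m ≈ 527 g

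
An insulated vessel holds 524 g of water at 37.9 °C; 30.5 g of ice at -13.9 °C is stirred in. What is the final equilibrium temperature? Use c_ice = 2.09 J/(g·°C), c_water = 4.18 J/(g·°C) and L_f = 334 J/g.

T_f ≈ 31.0 °C

Setting the total heat transfer to zero:
warm ice to 0 °C: 30.5·2.09·(0 − (-13.9)) = 886.06; melt ice: 30.5·334 = 10187; meltwater 0→T: 30.5·4.18·T = 127.49 T; water: 2190.3(T − 37.9)
2317.8 T = 83013 − 11073 = 71940
T ≈ 31.04 °C. Since T > 0 °C, the all-ice-melts assumption holds.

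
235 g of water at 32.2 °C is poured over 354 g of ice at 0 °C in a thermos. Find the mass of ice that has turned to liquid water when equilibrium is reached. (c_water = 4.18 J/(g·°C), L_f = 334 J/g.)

m_melted ≈ 94.7 g

Water can give up m c ΔT = 235×4.18×32.2 = 31630 J before reaching 0 °C.
Fully melting the ice requires m_ice L_f = 354×334 = 118236 J.
That's not enough to melt it all — equilibrium is at 0 °C with ice remaining.
m_melted×334 = 31630  ⇒  m_melted ≈ 94.7 g.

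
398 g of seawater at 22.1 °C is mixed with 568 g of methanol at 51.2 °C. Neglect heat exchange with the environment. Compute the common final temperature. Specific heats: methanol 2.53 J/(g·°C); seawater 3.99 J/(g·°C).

T_f ≈ 35.9 °C

Set heat shed by the hot body equal to heat absorbed by the cold body:
568·2.53·(51.2 − T) = 398·3.99·(T − 22.1)
1437(51.2 − T) = 1588(T − 22.1)
3025.1 T = 108672  ⇒  T ≈ 35.92 °C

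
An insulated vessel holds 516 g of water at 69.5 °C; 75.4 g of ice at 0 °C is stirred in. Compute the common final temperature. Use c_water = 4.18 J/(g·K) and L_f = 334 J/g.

Setting the total heat transfer to zero:
fusion: m_ice L_f = 75.4·334 = 25184
  warm the meltwater: 315.17 T
  water cools: 516·4.18·(T − 69.5) = 2156.9(T − 69.5)
2472.1 T = 149903 − 25184 = 124720
T ≈ 50.45 °C (positive, so assuming full melt was valid).

T_f ≈ 50.5 °C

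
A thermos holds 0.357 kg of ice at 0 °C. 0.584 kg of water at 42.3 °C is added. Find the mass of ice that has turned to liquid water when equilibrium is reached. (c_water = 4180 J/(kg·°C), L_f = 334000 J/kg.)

Water can give up m c ΔT = 0.584×4180×42.3 = 103259 J before reaching 0 °C.
Fully melting the ice requires m_ice L_f = 0.357×334000 = 119238 J.
That's not enough to melt it all — equilibrium is at 0 °C with ice remaining.
m_melted×334000 = 103259  ⇒  m_melted ≈ 0.3092 kg.

m_melted ≈ 0.309 kg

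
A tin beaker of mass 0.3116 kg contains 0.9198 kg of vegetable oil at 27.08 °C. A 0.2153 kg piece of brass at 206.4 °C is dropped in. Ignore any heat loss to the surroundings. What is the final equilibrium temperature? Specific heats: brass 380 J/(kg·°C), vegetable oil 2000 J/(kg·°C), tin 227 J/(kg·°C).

T_f ≈ 34.4 °C

Net heat exchanged in the isolated system is zero:
0.2153×380×(T − 206.4) + 0.9198×2000×(T − 27.08) + 0.3116×227×(T − 27.08) = 0
81.81(T − 206.4) + 1839.6(T − 27.08) + 70.73(T − 27.08) = 0
1992.1 T = 68618
T ≈ 34.44 °C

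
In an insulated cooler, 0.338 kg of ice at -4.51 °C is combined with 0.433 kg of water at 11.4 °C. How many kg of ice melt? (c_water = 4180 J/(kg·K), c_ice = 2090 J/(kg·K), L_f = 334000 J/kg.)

Cooling the water to 0 °C releases 0.433·4180·11.4 = 20633 J.
Warming the ice to 0 °C takes 0.338·2090·4.51 = 3186 J, leaving 17447 J for melting.
To melt every bit of ice: 0.338·334000 = 112892 J.
17447 J < 112892 J, so only part of the ice melts and the system sits at 0 °C.
m_melt = 17447 / L_f = 0.05224 kg.

m_melted ≈ 0.0522 kg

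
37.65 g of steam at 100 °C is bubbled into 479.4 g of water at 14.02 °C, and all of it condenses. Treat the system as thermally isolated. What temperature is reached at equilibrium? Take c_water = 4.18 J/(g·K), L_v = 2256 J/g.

T_f ≈ 59.6 °C

Net heat exchanged in the isolated system is zero:
latent heat released on condensation: 37.65·2256 = 84938
  condensed water 100 °C→T: 157.38(T − 100)
  water warms: 479.4·4.18·(T − 14.02) = 2003.9(T − 14.02)
2161.3 T = 84938 + 15738 + 28095 = 128771
T ≈ 59.58 °C, under the boiling point, so the assumption holds.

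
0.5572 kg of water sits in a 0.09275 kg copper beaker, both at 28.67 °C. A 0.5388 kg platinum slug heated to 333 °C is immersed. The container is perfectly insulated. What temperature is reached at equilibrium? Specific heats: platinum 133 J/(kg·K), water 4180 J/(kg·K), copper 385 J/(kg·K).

Conservation of energy gives ΣQ = 0:
0.5388·133·(T − 333) + 0.5572·4180·(T − 28.67) + 0.09275·385·(T − 28.67) = 0
71.66(T − 333) + 2329.1(T − 28.67) + 35.71(T − 28.67) = 0
2436.5 T = 91662
T ≈ 37.62 °C

T_f ≈ 37.6 °C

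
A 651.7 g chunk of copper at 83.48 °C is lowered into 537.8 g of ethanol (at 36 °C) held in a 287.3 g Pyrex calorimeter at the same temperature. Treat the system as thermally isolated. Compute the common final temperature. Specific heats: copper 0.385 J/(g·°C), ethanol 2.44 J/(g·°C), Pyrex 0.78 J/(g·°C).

T_f ≈ 42.7 °C

Energy conservation, ΣQ = 0:
651.7×0.385×(T − 83.48) + 537.8×2.44×(T − 36) + 287.3×0.78×(T − 36) = 0
1787.2 T = 76253
T = 76253/1787.2 ≈ 42.67 °C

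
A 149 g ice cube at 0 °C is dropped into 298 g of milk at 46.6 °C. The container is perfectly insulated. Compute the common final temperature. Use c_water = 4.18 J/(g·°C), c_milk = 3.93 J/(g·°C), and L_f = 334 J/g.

T_f ≈ 2.7 °C

Let T be the final temperature. ΣQ_i = 0:
latent heat to melt: 149×334 = 49766; meltwater 0→T: 149×4.18×T = 622.82 T; milk cools: 298×3.93×(T − 46.6) = 1171.1(T − 46.6)
1794 T = 54575 − 49766 = 4809.1
T ≈ 2.68 °C — above 0 °C, consistent with complete melting.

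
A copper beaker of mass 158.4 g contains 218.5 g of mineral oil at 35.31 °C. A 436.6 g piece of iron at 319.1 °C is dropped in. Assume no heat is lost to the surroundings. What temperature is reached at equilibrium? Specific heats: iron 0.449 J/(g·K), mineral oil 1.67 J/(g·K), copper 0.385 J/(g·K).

T_f ≈ 124.8 °C

Heat gained plus heat lost sum to zero:
436.6·0.449·(T − 319.1) + 218.5·1.67·(T − 35.31) + 158.4·0.385·(T − 35.31) = 0
(196.03 + 364.89 + 60.98) T = 196.03·319.1 + 364.89·35.31 + 60.98·35.31
T ≈ 124.76 °C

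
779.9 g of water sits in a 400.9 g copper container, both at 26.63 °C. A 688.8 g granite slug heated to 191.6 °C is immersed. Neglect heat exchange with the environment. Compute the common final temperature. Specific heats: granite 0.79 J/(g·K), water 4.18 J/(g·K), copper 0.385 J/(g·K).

T_f ≈ 49.3 °C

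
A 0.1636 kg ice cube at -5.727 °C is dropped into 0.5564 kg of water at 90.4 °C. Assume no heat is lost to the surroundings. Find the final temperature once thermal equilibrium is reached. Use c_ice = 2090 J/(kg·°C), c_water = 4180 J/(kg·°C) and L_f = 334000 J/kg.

T_f ≈ 51.1 °C

Conservation of energy gives ΣQ = 0:
ice -5.727→0 °C: 0.1636×2090×5.727 = 1958.2
  latent heat to melt: 0.1636×334000 = 54642
  warm the meltwater: 683.85 T
  water cools: 0.5564×4180×(T − 90.4) = 2325.8(T − 90.4)
3009.6 T = 210248 − 56601 = 153647
T ≈ 51.05 °C (positive, so assuming full melt was valid).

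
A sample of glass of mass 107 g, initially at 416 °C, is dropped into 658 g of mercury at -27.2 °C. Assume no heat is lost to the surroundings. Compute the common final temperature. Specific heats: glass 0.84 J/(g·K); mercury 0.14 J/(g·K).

T_f ≈ 191.7 °C

Net heat exchanged in the isolated system is zero:
107*0.84*(T − 416) + 658*0.14*(T − (-27.2)) = 0
(89.88 + 92.12) T = 89.88*416 + 92.12*(-27.2)
T = 34884 / 182 = 192 °C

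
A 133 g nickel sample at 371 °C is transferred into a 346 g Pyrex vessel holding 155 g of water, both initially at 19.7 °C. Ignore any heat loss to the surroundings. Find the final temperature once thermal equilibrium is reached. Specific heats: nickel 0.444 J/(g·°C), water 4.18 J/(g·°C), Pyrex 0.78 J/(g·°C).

T_f ≈ 40.9 °C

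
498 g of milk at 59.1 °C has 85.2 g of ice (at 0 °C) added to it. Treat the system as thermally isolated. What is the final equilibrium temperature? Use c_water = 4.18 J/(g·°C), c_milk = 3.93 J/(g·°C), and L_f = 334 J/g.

T_f ≈ 37.7 °C

Energy balance with sensible and latent terms:
melt ice: 85.2·334 = 28457; meltwater 0→T: 85.2·4.18·T = 356.14 T; milk cools: 498·3.93·(T − 59.1) = 1957.1(T − 59.1)
2313.3 T = 115667 − 28457 = 87210
T ≈ 37.70 °C (positive, so assuming full melt was valid).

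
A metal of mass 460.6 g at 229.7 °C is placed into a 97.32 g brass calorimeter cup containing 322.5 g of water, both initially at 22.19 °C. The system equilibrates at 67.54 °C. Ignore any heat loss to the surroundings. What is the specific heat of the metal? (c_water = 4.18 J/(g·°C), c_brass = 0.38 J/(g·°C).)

c ≈ 0.841 J/(g·°C)

Conservation of energy gives ΣQ = 0:
460.6×c×(67.54 − 229.7) + 322.5×4.18×(67.54 − 22.19) + 97.32×0.38×(67.54 − 22.19) = 0
-74691 c = -62811
c = -62811/-74691 ≈ 0.8409 J/(g·°C)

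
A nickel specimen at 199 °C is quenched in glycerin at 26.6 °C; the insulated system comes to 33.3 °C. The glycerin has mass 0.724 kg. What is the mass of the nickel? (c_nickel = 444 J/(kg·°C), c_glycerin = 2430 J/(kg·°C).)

Heat lost by the nickel = heat gained by the glycerin:
m·444·(199 − 33.3) = 0.724·2430·(33.3 − 26.6)
73571 m = 11787  ⇒  m ≈ 0.1602 kg

m ≈ 0.16 kg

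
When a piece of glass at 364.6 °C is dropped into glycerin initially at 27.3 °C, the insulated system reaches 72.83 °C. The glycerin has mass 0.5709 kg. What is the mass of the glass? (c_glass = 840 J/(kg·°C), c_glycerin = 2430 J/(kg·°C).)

|Q_glass| = |Q_glycerin|:
m·840·(364.6 − 72.83) = 0.5709·2430·(72.83 − 27.3)
245087 m = 63163  ⇒  m ≈ 0.2577 kg

m ≈ 0.258 kg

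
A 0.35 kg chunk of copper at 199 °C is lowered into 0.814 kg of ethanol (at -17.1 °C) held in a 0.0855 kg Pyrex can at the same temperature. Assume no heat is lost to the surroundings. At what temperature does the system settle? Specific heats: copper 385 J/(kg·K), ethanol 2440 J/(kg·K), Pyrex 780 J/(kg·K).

T_f ≈ -3.8 °C

Setting the total heat transfer to zero:
0.35*385*(T − 199) + 0.814*2440*(T − (-17.1)) + 0.0855*780*(T − (-17.1)) = 0
134.75(T − 199) + 1986.2(T − (-17.1)) + 66.69(T − (-17.1)) = 0
(134.75 + 1986.2 + 66.69) T = 134.75*199 + 1986.2*(-17.1) + 66.69*(-17.1)
T = -8288.5/2187.6 ≈ -3.79 °C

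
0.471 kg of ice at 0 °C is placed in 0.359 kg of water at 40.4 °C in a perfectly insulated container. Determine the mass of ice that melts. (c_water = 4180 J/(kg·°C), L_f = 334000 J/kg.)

Water can give up m c ΔT = 0.359×4180×40.4 = 60625 J before reaching 0 °C.
To melt every bit of ice: 0.471×334000 = 157314 J.
That's not enough to melt it all — equilibrium is at 0 °C with ice remaining.
Mass melted = 60625/334000 ≈ 0.1815 kg.

m_melted ≈ 0.182 kg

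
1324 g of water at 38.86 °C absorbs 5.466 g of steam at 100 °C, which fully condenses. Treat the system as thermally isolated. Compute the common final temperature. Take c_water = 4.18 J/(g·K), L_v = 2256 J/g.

Taking heat into each body as positive, Σ m c ΔT = 0:
condense steam: −5.466×2256 = −12331; condensate cools 100→T: 5.466×4.18×(T − 100) = 22.85(T − 100); original water: 5534.3(T − 38.86)
5557.2 T = 12331 + 2284.8 + 215064 = 229680
T ≈ 41.33 °C, under the boiling point, so the assumption holds.

T_f ≈ 41.3 °C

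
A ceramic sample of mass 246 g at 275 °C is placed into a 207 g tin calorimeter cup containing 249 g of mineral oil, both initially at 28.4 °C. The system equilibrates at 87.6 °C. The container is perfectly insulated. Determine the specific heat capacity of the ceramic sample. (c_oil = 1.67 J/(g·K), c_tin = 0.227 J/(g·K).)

c ≈ 0.594 J/(g·K)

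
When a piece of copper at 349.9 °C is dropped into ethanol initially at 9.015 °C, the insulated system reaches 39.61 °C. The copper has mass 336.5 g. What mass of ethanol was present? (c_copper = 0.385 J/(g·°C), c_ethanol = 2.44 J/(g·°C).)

m ≈ 538 g

Conservation of energy gives ΣQ = 0:
336.5×0.385×(39.61 − 349.9) + m×2.44×(39.61 − 9.015) = 0
74.65 m = 40199
m = 40199/74.65 ≈ 538.5 g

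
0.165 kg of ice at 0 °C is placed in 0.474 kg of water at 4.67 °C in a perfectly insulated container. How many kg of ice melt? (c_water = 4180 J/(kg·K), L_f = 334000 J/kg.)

Cooling the water to 0 °C releases 0.474×4180×4.67 = 9252.8 J.
To melt every bit of ice: 0.165×334000 = 55110 J.
Since 9252.8 < 55110 J, not all the ice melts; equilibrium is at 0 °C.
Mass melted = 9252.8/334000 ≈ 0.0277 kg.

m_melted ≈ 0.0277 kg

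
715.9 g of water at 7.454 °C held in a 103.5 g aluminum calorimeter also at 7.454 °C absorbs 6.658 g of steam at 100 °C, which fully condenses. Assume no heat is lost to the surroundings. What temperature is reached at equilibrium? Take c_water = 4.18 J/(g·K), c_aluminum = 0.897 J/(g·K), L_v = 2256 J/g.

T_f ≈ 13.1 °C

Energy balance with sensible and latent terms:
condense steam: −6.658×2256 = −15020
  condensed water 100 °C→T: 27.83(T − 100)
  original water: 2992.5(T − 7.454)
  cup: 92.84(T − 7.454)
3113.1 T = 15020 + 2783 + 22998 = 40801
T ≈ 13.11 °C — below 100 °C, confirming all the steam condensed.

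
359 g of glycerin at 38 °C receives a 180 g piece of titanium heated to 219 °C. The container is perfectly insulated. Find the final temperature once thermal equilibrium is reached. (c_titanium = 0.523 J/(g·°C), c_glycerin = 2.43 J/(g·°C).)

T_f = Σ m_i c_i T_i / Σ m_i c_i:
T_f = (94.14·219 + 872.37·38) / (94.14 + 872.37)
    = 53767 / 966.51 ≈ 55.63 °C

T_f ≈ 55.6 °C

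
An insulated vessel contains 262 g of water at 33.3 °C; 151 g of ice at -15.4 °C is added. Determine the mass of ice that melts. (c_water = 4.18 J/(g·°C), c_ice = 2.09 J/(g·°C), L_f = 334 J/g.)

m_melted ≈ 94.6 g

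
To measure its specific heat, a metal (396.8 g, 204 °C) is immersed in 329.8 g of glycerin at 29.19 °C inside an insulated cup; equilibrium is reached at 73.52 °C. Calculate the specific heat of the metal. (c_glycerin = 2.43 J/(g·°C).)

c ≈ 0.686 J/(g·°C)

Energy conservation, ΣQ = 0:
396.8·c·(73.52 − 204) + 329.8·2.43·(73.52 − 29.19) = 0
-51774 c = -35527
c = -35527/-51774 ≈ 0.6862 J/(g·°C)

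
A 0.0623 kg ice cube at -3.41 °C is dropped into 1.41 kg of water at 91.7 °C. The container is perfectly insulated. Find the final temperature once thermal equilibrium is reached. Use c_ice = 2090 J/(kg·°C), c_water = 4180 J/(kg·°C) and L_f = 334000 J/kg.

Taking heat into each body as positive, Σ m c ΔT = 0:
ice -3.41→0 °C: 0.0623·2090·3.41 = 444.01; latent heat to melt: 0.0623·334000 = 20808; warm the meltwater: 260.41 T; water cools: 1.41·4180·(T − 91.7) = 5893.8(T − 91.7)
6154.2 T = 540461 − 21252 = 519209
T ≈ 84.37 °C. Since T > 0 °C, the all-ice-melts assumption holds.

T_f ≈ 84.4 °C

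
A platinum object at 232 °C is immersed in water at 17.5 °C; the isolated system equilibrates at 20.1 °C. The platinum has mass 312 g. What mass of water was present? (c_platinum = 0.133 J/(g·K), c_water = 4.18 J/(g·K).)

m ≈ 809 g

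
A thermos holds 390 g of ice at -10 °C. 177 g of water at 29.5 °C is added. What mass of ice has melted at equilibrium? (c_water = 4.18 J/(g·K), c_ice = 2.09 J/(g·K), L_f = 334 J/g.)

m_melted ≈ 40.9 g

Heat available from the water dropping to 0 °C: 177×4.18×29.5 = 21826 J.
Of that, 390×2.09×10 = 8151 J goes to bring the ice to 0 °C, leaving 13675 J.
Melting all 390 g of ice would need 390×334 = 130260 J.
13675 J < 130260 J, so only part of the ice melts and the system sits at 0 °C.
m_melt = 13675 / L_f = 40.94 g.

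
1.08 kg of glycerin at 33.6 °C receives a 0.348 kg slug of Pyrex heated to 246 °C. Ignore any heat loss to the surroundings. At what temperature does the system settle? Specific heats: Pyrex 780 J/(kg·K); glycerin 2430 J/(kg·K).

T_f is the heat-capacity-weighted average of the initial temperatures:
T_f = (271.44*246 + 2624.4*33.6) / (271.44 + 2624.4)
    = 154954 / 2895.8 ≈ 53.51 °C

T_f ≈ 53.5 °C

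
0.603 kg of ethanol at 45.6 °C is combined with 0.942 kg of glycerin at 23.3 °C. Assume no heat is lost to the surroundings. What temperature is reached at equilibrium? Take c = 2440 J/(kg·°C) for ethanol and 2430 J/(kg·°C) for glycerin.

T_f ≈ 32.0 °C

Energy conservation, ΣQ = 0:
0.603·2440·(T − 45.6) + 0.942·2430·(T − 23.3) = 0
1471.3(T − 45.6) + 2289.1(T − 23.3) = 0
(1471.3 + 2289.1) T = 1471.3·45.6 + 2289.1·23.3
T ≈ 32.03 °C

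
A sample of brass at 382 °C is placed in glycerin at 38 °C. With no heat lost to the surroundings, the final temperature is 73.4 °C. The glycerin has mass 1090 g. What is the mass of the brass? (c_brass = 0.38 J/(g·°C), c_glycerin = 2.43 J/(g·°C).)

m ≈ 800 g

Net heat exchanged in the isolated system is zero:
m×0.38×(73.4 − 382) + 1090×2.43×(73.4 − 38) = 0
-117.27 m = -93764
m = -93764/-117.27 ≈ 799.6 g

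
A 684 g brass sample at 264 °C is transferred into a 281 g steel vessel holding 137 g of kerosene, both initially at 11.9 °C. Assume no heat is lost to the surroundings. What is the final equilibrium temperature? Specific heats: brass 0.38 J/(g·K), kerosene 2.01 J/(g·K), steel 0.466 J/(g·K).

Conservation of energy gives ΣQ = 0:
684*0.38*(T − 264) + 137*2.01*(T − 11.9) + 281*0.466*(T − 11.9) = 0
259.92(T − 264) + 275.37(T − 11.9) + 130.95(T − 11.9) = 0
666.24 T = 73454
T = 73454 / 666.24 = 110 °C

T_f ≈ 110.3 °C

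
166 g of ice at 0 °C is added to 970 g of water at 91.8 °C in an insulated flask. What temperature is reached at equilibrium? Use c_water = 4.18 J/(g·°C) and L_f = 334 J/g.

T_f ≈ 66.7 °C

Sum of m c ΔT and latent-heat terms is zero:
fusion: m_ice L_f = 166·334 = 55444; meltwater 0→T: 166·4.18·T = 693.88 T; water cools: 970·4.18·(T − 91.8) = 4054.6(T − 91.8)
4748.5 T = 372212 − 55444 = 316768
T ≈ 66.71 °C. Since T > 0 °C, the all-ice-melts assumption holds.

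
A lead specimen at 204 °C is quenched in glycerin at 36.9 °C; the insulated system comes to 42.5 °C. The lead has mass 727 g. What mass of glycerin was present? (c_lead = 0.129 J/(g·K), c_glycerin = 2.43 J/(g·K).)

Taking heat into each body as positive, Σ m c ΔT = 0:
727·0.129·(42.5 − 204) + m·2.43·(42.5 − 36.9) = 0
13.61 m = 15146
m = 15146/13.61 ≈ 1113 g

m ≈ 1110 g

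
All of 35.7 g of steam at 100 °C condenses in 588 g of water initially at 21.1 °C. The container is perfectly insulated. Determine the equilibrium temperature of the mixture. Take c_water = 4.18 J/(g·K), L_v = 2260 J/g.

T_f ≈ 56.6 °C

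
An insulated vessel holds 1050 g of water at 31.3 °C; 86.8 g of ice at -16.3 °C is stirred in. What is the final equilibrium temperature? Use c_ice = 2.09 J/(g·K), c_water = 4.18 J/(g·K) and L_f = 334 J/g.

Energy balance with sensible and latent terms:
ice -16.3→0 °C: 86.8·2.09·16.3 = 2957; latent heat to melt: 86.8·334 = 28991; warm the meltwater: 362.82 T; water: 4389(T − 31.3)
4751.8 T = 137376 − 31948 = 105427
T ≈ 22.19 °C (positive, so assuming full melt was valid).

T_f ≈ 22.2 °C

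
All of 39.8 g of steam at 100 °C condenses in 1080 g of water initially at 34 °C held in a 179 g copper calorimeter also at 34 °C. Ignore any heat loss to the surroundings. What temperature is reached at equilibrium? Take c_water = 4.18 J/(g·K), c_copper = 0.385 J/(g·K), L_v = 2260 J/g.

Energy balance with sensible and latent terms:
latent heat released on condensation: 39.8·2260 = 89948; condensed water 100 °C→T: 166.36(T − 100); original water: 4514.4(T − 34); cup: 68.92(T − 34)
4749.7 T = 89948 + 16636 + 155833 = 262417
T ≈ 55.25 °C, under the boiling point, so the assumption holds.

T_f ≈ 55.2 °C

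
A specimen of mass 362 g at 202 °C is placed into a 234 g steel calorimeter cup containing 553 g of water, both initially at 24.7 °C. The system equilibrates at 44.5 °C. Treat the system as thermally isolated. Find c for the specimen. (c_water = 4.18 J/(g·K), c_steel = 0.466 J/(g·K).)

Heat gained plus heat lost sum to zero:
362·c·(44.5 − 202) + 553·4.18·(44.5 − 24.7) + 234·0.466·(44.5 − 24.7) = 0
-57015 c = -47928
c = -47928/-57015 ≈ 0.8406 J/(g·K)

c ≈ 0.841 J/(g·K)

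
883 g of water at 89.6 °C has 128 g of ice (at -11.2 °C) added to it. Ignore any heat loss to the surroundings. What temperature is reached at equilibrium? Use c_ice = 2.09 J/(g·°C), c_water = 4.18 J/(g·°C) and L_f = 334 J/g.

Energy conservation, ΣQ = 0:
warm ice to 0 °C: 128·2.09·(0 − (-11.2)) = 2996.2
  latent heat to melt: 128·334 = 42752
  warm the meltwater: 535.04 T
  water: 3690.9(T − 89.6)
4226 T = 330708 − 45748 = 284960
T ≈ 67.43 °C. Since T > 0 °C, the all-ice-melts assumption holds.

T_f ≈ 67.4 °C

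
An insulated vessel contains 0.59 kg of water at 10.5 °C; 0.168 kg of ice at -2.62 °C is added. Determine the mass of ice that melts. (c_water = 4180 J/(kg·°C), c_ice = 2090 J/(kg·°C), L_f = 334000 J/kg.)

m_melted ≈ 0.0748 kg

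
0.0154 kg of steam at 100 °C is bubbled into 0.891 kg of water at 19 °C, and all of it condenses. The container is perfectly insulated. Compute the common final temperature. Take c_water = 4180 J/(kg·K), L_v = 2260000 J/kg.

T_f ≈ 29.6 °C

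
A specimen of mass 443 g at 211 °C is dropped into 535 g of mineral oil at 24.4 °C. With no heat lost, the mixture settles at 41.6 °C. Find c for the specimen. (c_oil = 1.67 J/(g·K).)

c ≈ 0.205 J/(g·K)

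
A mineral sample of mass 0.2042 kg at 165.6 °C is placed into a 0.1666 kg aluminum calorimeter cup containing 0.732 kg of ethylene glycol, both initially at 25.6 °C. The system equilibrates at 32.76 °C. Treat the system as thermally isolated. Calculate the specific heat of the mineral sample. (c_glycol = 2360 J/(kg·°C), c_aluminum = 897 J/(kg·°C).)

c ≈ 495 J/(kg·°C)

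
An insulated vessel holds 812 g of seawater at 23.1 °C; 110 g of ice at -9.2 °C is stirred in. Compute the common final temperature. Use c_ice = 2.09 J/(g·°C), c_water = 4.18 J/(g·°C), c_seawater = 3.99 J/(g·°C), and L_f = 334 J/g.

T_f ≈ 9.7 °C

Energy conservation, ΣQ = 0:
ice -9.2→0 °C: 110·2.09·9.2 = 2115.1; fusion: m_ice L_f = 110·334 = 36740; meltwater 0→T: 110·4.18·T = 459.8 T; seawater: 3239.9(T − 23.1)
3699.7 T = 74841 − 38855 = 35986
T ≈ 9.73 °C (positive, so assuming full melt was valid).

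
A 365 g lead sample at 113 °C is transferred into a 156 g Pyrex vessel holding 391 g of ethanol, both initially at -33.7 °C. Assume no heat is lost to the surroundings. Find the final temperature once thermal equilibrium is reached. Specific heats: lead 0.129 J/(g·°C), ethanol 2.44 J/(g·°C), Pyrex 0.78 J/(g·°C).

Conservation of energy gives ΣQ = 0:
365×0.129×(T − 113) + 391×2.44×(T − (-33.7)) + 156×0.78×(T − (-33.7)) = 0
1122.8 T = -30931
T = -30931 / 1122.8 = -27.5 °C

T_f ≈ -27.5 °C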